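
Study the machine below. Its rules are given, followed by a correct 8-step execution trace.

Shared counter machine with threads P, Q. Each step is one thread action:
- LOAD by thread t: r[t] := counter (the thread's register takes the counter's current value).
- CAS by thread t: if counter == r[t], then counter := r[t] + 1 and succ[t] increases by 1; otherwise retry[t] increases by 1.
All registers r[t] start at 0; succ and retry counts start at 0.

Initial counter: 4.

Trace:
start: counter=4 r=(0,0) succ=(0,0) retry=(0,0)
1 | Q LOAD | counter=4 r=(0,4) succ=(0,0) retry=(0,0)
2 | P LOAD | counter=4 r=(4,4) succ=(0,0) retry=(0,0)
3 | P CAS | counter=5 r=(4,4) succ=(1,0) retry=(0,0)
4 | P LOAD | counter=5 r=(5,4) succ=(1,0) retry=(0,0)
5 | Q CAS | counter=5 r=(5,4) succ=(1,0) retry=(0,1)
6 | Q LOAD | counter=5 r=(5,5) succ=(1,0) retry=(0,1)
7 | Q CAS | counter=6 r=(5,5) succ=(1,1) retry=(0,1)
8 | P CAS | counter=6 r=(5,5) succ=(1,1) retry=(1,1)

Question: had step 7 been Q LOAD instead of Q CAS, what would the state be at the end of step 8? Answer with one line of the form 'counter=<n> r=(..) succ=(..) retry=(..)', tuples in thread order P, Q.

(re-executing from step 7 with the substitution; state before step 7: counter=5 r=(5,5) succ=(1,0) retry=(0,1))
7 | Q LOAD | counter=5 r=(5,5) succ=(1,0) retry=(0,1)
8 | P CAS | counter=6 r=(5,5) succ=(2,0) retry=(0,1)

counter=6 r=(5,5) succ=(2,0) retry=(0,1)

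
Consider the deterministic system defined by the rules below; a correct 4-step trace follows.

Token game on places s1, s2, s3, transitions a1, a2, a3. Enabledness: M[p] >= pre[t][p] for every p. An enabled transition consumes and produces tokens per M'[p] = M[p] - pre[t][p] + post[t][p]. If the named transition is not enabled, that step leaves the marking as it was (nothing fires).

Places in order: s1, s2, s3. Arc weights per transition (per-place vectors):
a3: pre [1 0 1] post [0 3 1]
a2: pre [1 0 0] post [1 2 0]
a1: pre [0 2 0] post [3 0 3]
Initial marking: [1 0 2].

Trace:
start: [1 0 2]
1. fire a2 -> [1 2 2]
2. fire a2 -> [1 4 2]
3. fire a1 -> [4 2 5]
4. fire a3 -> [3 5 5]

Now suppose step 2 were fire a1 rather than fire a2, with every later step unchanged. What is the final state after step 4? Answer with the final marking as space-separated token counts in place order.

3 3 5

(re-executing from step 2 with the substitution; state before step 2: [1 2 2])
2. fire a1 -> [4 0 5]
3. fire a1 -> [4 0 5]
4. fire a3 -> [3 3 5]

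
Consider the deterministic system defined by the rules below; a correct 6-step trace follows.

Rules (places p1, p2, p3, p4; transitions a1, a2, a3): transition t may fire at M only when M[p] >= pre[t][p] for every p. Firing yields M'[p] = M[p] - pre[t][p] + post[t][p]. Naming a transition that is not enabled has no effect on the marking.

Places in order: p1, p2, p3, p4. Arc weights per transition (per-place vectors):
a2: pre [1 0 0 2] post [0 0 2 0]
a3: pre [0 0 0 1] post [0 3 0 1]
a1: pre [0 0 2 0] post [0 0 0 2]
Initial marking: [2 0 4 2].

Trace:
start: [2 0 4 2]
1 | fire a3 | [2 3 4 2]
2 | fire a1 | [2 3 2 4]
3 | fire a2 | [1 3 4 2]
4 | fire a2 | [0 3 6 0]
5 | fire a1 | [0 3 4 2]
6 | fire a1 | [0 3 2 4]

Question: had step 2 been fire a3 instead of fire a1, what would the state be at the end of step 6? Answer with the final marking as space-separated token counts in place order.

(re-executing from step 2 with the substitution; state before step 2: [2 3 4 2])
2 | fire a3 | [2 6 4 2]
3 | fire a2 | [1 6 6 0]
4 | fire a2 | [1 6 6 0]
5 | fire a1 | [1 6 4 2]
6 | fire a1 | [1 6 2 4]

1 6 2 4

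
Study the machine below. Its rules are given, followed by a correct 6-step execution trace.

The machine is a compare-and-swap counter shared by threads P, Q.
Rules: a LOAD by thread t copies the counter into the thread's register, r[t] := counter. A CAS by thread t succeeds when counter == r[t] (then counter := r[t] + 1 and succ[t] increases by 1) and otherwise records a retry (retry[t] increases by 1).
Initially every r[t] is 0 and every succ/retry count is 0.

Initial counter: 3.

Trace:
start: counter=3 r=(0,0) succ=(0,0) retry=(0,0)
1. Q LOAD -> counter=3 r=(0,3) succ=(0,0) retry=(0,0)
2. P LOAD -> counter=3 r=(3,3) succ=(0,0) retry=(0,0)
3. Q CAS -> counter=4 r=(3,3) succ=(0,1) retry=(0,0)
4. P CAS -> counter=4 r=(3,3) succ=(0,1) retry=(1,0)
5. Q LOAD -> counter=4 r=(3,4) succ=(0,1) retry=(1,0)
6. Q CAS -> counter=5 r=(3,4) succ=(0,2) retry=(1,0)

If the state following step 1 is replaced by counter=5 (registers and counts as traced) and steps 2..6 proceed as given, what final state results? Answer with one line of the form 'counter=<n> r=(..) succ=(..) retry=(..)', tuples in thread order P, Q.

counter=7 r=(5,6) succ=(1,1) retry=(0,1)

state after step 1 := counter=5 r=(0,3) succ=(0,0) retry=(0,0)
2. P LOAD -> counter=5 r=(5,3) succ=(0,0) retry=(0,0)
3. Q CAS -> counter=5 r=(5,3) succ=(0,0) retry=(0,1)
4. P CAS -> counter=6 r=(5,3) succ=(1,0) retry=(0,1)
5. Q LOAD -> counter=6 r=(5,6) succ=(1,0) retry=(0,1)
6. Q CAS -> counter=7 r=(5,6) succ=(1,1) retry=(0,1)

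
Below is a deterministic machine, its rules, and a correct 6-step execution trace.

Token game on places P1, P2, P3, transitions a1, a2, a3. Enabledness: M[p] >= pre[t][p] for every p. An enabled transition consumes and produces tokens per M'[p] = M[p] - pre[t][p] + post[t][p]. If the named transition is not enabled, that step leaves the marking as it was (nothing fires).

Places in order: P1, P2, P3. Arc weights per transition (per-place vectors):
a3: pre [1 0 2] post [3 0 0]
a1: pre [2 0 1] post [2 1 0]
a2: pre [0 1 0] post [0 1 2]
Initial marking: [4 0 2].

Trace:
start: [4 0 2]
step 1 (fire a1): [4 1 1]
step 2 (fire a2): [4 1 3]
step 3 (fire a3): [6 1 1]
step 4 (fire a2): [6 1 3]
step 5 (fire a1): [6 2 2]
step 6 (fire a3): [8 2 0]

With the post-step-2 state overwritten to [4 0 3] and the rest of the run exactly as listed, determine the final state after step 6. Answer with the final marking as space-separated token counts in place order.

6 1 0

state after step 2 := [4 0 3]
step 3 (fire a3): [6 0 1]
step 4 (fire a2): [6 0 1]
step 5 (fire a1): [6 1 0]
step 6 (fire a3): [6 1 0]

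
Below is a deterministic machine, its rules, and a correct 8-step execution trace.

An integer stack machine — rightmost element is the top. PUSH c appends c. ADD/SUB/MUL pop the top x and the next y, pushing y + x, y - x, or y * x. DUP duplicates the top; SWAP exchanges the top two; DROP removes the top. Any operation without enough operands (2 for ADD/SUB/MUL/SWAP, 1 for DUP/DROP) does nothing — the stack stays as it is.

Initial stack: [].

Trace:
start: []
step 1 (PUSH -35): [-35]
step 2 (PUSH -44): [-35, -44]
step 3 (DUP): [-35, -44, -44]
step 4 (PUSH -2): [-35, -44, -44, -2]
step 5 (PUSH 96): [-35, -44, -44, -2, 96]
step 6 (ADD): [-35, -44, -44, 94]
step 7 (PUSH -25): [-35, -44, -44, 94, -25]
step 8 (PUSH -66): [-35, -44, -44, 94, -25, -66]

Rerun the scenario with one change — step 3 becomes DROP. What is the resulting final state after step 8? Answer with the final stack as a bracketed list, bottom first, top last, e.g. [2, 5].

(re-executing from step 3 with the substitution; state before step 3: [-35, -44])
step 3 (DROP): [-35]
step 4 (PUSH -2): [-35, -2]
step 5 (PUSH 96): [-35, -2, 96]
step 6 (ADD): [-35, 94]
step 7 (PUSH -25): [-35, 94, -25]
step 8 (PUSH -66): [-35, 94, -25, -66]

[-35, 94, -25, -66]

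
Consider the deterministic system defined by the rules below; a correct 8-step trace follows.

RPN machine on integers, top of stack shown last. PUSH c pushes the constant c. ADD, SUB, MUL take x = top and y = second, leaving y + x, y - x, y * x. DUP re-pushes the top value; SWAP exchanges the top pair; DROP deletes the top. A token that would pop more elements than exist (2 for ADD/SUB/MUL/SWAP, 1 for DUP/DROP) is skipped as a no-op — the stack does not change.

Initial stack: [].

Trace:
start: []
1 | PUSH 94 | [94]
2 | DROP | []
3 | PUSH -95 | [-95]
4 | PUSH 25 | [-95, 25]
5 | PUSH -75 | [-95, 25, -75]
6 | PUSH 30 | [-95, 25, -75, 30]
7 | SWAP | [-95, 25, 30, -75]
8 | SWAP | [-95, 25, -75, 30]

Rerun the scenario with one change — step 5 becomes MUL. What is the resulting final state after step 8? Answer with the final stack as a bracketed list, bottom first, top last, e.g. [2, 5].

(re-executing from step 5 with the substitution; state before step 5: [-95, 25])
5 | MUL | [-2375]
6 | PUSH 30 | [-2375, 30]
7 | SWAP | [30, -2375]
8 | SWAP | [-2375, 30]

[-2375, 30]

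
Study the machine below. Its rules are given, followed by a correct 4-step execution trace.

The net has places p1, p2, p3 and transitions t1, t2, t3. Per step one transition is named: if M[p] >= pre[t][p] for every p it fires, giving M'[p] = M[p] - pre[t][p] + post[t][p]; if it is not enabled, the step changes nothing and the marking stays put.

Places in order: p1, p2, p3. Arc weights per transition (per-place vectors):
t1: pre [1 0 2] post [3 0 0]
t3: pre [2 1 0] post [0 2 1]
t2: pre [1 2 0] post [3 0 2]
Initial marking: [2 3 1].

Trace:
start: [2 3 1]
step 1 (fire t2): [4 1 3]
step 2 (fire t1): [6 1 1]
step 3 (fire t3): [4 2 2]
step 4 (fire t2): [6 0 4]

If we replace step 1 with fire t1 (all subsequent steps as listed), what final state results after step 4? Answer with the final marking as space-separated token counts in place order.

0 4 2

(re-executing from step 1 with the substitution; state before step 1: [2 3 1])
step 1 (fire t1): [2 3 1]
step 2 (fire t1): [2 3 1]
step 3 (fire t3): [0 4 2]
step 4 (fire t2): [0 4 2]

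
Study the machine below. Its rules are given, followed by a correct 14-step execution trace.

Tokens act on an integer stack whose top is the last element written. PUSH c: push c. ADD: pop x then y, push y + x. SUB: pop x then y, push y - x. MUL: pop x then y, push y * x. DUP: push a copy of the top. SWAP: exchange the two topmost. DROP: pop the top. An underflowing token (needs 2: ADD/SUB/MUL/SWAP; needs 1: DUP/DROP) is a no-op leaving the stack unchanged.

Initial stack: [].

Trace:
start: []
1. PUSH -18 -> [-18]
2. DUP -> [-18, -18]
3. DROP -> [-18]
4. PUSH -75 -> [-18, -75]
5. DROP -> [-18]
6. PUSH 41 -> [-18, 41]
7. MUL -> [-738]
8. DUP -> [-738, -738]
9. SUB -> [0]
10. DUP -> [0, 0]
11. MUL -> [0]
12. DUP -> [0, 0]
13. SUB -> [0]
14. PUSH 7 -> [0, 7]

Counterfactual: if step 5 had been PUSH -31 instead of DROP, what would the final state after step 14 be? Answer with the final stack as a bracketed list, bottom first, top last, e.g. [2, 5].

[-18, -75, 0, 7]

(re-executing from step 5 with the substitution; state before step 5: [-18, -75])
5. PUSH -31 -> [-18, -75, -31]
6. PUSH 41 -> [-18, -75, -31, 41]
7. MUL -> [-18, -75, -1271]
8. DUP -> [-18, -75, -1271, -1271]
9. SUB -> [-18, -75, 0]
10. DUP -> [-18, -75, 0, 0]
11. MUL -> [-18, -75, 0]
12. DUP -> [-18, -75, 0, 0]
13. SUB -> [-18, -75, 0]
14. PUSH 7 -> [-18, -75, 0, 7]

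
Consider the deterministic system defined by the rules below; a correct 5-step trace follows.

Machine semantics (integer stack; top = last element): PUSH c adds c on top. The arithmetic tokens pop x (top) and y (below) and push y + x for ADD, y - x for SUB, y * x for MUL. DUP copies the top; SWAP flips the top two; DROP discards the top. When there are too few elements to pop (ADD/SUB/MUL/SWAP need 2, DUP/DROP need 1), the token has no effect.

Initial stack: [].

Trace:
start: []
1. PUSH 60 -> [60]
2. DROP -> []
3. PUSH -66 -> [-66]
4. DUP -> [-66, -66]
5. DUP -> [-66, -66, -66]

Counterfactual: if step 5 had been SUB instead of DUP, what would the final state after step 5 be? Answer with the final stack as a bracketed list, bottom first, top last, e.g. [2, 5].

(re-executing from step 5 with the substitution; state before step 5: [-66, -66])
5. SUB -> [0]

[0]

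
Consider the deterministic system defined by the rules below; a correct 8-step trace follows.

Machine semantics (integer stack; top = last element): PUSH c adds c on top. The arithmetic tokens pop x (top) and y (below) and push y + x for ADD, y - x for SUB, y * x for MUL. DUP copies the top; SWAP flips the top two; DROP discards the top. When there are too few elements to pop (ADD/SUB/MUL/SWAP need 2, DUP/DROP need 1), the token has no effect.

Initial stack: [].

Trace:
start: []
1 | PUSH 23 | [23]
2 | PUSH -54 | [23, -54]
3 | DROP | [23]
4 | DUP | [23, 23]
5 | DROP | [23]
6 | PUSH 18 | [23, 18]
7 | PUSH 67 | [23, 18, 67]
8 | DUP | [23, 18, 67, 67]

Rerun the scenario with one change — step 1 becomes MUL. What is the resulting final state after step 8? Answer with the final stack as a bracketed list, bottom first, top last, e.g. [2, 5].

[18, 67, 67]

(re-executing from step 1 with the substitution; state before step 1: [])
1 | MUL | []
2 | PUSH -54 | [-54]
3 | DROP | []
4 | DUP | []
5 | DROP | []
6 | PUSH 18 | [18]
7 | PUSH 67 | [18, 67]
8 | DUP | [18, 67, 67]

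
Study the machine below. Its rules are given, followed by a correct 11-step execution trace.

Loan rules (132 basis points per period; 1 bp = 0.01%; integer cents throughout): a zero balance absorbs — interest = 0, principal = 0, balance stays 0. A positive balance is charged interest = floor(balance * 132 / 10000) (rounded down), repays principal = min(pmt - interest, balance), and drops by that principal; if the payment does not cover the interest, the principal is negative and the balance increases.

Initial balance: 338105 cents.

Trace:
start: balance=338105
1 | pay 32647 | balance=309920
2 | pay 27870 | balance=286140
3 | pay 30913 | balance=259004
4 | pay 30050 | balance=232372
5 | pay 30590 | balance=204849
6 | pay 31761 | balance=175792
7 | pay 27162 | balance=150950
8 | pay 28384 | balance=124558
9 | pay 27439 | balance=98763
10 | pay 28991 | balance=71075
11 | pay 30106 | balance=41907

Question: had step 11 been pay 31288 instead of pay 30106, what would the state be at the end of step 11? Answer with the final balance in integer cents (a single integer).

(re-executing from step 11 with the substitution; state before step 11: balance=71075)
11 | pay 31288 | balance=40725

40725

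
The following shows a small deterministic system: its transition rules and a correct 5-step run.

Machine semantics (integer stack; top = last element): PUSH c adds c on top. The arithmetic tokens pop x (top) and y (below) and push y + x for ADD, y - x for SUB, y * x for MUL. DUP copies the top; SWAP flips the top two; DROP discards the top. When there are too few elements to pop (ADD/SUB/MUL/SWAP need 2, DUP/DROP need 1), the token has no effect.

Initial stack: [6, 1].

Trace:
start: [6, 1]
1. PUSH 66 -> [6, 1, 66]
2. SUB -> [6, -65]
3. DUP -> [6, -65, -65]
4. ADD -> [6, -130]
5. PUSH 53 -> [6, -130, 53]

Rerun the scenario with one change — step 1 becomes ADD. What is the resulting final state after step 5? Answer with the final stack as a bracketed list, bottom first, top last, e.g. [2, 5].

(re-executing from step 1 with the substitution; state before step 1: [6, 1])
1. ADD -> [7]
2. SUB -> [7]
3. DUP -> [7, 7]
4. ADD -> [14]
5. PUSH 53 -> [14, 53]

[14, 53]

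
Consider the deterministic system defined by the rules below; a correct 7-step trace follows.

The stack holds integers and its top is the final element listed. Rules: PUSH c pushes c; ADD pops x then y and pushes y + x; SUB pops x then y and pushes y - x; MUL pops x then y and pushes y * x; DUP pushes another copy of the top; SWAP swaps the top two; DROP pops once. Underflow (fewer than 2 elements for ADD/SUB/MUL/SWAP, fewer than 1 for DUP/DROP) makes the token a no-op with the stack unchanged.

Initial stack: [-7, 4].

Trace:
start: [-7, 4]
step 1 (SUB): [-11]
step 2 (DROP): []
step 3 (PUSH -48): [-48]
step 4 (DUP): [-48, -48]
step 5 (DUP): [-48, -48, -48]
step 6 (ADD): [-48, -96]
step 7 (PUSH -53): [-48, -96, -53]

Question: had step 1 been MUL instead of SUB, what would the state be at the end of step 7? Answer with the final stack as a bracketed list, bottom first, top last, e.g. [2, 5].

[-48, -96, -53]

(re-executing from step 1 with the substitution; state before step 1: [-7, 4])
step 1 (MUL): [-28]
step 2 (DROP): []
step 3 (PUSH -48): [-48]
step 4 (DUP): [-48, -48]
step 5 (DUP): [-48, -48, -48]
step 6 (ADD): [-48, -96]
step 7 (PUSH -53): [-48, -96, -53]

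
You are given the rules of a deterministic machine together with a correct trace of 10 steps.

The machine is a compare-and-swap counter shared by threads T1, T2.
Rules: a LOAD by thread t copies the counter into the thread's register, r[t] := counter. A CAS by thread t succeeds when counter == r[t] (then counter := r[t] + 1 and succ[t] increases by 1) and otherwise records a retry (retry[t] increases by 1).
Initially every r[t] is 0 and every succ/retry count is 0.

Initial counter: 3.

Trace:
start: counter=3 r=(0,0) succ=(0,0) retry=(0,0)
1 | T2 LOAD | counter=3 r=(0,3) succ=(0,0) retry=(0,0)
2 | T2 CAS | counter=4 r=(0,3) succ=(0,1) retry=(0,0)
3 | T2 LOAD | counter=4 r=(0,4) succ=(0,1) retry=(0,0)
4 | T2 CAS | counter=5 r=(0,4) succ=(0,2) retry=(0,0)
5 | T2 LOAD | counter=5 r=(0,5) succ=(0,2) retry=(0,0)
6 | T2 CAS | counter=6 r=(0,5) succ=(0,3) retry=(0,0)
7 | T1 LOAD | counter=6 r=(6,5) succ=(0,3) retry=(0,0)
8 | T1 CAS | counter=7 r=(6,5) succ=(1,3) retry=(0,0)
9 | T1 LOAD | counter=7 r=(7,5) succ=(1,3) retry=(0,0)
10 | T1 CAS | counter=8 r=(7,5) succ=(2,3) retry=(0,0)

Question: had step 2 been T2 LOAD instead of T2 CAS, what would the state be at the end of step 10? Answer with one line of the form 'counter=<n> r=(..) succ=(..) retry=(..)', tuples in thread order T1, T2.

counter=7 r=(6,4) succ=(2,2) retry=(0,0)

(re-executing from step 2 with the substitution; state before step 2: counter=3 r=(0,3) succ=(0,0) retry=(0,0))
2 | T2 LOAD | counter=3 r=(0,3) succ=(0,0) retry=(0,0)
3 | T2 LOAD | counter=3 r=(0,3) succ=(0,0) retry=(0,0)
4 | T2 CAS | counter=4 r=(0,3) succ=(0,1) retry=(0,0)
5 | T2 LOAD | counter=4 r=(0,4) succ=(0,1) retry=(0,0)
6 | T2 CAS | counter=5 r=(0,4) succ=(0,2) retry=(0,0)
7 | T1 LOAD | counter=5 r=(5,4) succ=(0,2) retry=(0,0)
8 | T1 CAS | counter=6 r=(5,4) succ=(1,2) retry=(0,0)
9 | T1 LOAD | counter=6 r=(6,4) succ=(1,2) retry=(0,0)
10 | T1 CAS | counter=7 r=(6,4) succ=(2,2) retry=(0,0)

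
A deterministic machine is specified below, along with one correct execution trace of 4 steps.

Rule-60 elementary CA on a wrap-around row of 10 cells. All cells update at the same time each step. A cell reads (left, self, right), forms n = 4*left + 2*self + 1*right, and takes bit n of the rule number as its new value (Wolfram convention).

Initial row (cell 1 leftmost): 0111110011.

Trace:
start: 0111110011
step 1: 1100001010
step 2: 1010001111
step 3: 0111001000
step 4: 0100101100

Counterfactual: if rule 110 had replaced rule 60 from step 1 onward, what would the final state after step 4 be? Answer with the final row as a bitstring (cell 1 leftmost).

(re-executing steps 1..4 under rule 110; state before step 1: 0111110011)
step 1: 1100010111
step 2: 0100111100
step 3: 1101100100
step 4: 1111101101

1111101101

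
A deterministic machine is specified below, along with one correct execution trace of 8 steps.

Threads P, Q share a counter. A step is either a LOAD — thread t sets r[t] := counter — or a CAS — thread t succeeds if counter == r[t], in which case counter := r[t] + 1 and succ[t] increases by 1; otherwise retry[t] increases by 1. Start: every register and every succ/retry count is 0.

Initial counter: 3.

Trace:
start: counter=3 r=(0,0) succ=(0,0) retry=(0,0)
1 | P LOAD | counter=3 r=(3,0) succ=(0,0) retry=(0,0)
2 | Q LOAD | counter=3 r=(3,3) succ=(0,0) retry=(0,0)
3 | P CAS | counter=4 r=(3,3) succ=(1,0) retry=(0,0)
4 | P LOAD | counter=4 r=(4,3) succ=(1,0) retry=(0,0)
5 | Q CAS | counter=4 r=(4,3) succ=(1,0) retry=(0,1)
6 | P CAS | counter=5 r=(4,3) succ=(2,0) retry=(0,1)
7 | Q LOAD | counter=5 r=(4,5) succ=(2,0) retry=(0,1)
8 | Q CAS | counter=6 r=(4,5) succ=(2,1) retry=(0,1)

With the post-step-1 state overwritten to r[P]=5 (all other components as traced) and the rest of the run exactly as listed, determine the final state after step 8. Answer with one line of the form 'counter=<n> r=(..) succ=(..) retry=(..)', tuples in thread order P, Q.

state after step 1 := counter=3 r=(5,0) succ=(0,0) retry=(0,0)
2 | Q LOAD | counter=3 r=(5,3) succ=(0,0) retry=(0,0)
3 | P CAS | counter=3 r=(5,3) succ=(0,0) retry=(1,0)
4 | P LOAD | counter=3 r=(3,3) succ=(0,0) retry=(1,0)
5 | Q CAS | counter=4 r=(3,3) succ=(0,1) retry=(1,0)
6 | P CAS | counter=4 r=(3,3) succ=(0,1) retry=(2,0)
7 | Q LOAD | counter=4 r=(3,4) succ=(0,1) retry=(2,0)
8 | Q CAS | counter=5 r=(3,4) succ=(0,2) retry=(2,0)

counter=5 r=(3,4) succ=(0,2) retry=(2,0)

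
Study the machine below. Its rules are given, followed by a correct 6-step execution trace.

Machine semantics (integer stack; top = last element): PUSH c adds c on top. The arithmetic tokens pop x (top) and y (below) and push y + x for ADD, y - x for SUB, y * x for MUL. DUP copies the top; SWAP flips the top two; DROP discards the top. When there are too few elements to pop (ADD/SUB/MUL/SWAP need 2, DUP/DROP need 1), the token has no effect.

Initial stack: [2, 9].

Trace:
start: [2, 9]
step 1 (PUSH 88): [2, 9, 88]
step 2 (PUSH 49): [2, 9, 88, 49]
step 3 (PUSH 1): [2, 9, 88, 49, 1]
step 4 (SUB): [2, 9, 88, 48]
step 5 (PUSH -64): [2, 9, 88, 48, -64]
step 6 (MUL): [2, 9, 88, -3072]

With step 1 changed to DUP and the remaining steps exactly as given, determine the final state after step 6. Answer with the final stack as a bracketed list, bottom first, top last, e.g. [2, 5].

(re-executing from step 1 with the substitution; state before step 1: [2, 9])
step 1 (DUP): [2, 9, 9]
step 2 (PUSH 49): [2, 9, 9, 49]
step 3 (PUSH 1): [2, 9, 9, 49, 1]
step 4 (SUB): [2, 9, 9, 48]
step 5 (PUSH -64): [2, 9, 9, 48, -64]
step 6 (MUL): [2, 9, 9, -3072]

[2, 9, 9, -3072]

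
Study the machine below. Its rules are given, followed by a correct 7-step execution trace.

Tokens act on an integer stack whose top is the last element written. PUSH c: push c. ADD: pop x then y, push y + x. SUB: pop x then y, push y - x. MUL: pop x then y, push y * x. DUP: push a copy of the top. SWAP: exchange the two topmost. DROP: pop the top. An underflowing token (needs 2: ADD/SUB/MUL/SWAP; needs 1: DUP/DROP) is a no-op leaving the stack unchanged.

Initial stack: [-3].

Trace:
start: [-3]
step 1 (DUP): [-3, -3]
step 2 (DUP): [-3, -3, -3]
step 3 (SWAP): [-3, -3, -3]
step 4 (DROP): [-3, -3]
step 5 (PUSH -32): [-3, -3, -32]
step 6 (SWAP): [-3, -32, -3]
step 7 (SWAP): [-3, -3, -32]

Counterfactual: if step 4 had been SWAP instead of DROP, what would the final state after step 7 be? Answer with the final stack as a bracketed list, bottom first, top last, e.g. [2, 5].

[-3, -3, -3, -32]

(re-executing from step 4 with the substitution; state before step 4: [-3, -3, -3])
step 4 (SWAP): [-3, -3, -3]
step 5 (PUSH -32): [-3, -3, -3, -32]
step 6 (SWAP): [-3, -3, -32, -3]
step 7 (SWAP): [-3, -3, -3, -32]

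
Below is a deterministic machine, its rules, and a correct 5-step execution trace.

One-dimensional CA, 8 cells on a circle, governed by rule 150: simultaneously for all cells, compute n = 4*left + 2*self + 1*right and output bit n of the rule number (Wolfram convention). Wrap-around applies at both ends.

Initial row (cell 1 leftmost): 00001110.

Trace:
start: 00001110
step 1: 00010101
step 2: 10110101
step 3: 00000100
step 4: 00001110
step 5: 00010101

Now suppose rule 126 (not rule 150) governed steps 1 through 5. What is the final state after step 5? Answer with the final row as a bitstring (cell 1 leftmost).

11111011

(re-executing steps 1..5 under rule 126; state before step 1: 00001110)
step 1: 00011011
step 2: 10111111
step 3: 11100000
step 4: 10110001
step 5: 11111011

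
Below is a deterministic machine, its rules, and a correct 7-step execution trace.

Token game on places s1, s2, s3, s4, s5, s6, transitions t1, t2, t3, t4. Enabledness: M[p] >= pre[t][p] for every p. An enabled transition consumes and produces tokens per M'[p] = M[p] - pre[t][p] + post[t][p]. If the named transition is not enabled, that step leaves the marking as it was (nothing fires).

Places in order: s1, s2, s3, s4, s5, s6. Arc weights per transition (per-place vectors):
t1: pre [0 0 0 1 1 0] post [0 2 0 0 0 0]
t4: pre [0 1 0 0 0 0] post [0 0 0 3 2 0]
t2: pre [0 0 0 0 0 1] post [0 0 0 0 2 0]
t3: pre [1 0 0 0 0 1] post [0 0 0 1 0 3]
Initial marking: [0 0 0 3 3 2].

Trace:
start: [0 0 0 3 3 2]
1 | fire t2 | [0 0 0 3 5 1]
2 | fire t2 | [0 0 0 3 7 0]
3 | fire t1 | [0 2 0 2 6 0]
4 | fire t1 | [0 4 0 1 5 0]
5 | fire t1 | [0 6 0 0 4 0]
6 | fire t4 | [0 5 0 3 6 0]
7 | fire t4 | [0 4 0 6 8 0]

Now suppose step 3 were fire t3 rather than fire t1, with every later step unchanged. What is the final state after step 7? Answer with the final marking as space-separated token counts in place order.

(re-executing from step 3 with the substitution; state before step 3: [0 0 0 3 7 0])
3 | fire t3 | [0 0 0 3 7 0]
4 | fire t1 | [0 2 0 2 6 0]
5 | fire t1 | [0 4 0 1 5 0]
6 | fire t4 | [0 3 0 4 7 0]
7 | fire t4 | [0 2 0 7 9 0]

0 2 0 7 9 0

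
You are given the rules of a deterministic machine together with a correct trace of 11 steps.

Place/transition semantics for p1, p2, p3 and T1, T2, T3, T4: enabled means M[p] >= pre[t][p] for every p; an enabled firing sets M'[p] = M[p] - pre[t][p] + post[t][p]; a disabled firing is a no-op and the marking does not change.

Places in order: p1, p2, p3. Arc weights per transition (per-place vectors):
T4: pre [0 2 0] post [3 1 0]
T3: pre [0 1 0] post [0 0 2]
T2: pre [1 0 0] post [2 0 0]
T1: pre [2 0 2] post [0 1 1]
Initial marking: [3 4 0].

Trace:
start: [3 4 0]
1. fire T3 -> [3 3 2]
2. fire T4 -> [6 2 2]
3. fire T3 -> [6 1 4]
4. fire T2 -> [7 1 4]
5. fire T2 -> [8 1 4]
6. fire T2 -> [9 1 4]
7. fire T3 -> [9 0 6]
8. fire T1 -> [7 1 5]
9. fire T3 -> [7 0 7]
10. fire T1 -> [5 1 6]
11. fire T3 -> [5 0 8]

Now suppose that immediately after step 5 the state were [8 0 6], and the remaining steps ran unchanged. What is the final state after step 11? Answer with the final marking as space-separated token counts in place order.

5 0 8

state after step 5 := [8 0 6]
6. fire T2 -> [9 0 6]
7. fire T3 -> [9 0 6]
8. fire T1 -> [7 1 5]
9. fire T3 -> [7 0 7]
10. fire T1 -> [5 1 6]
11. fire T3 -> [5 0 8]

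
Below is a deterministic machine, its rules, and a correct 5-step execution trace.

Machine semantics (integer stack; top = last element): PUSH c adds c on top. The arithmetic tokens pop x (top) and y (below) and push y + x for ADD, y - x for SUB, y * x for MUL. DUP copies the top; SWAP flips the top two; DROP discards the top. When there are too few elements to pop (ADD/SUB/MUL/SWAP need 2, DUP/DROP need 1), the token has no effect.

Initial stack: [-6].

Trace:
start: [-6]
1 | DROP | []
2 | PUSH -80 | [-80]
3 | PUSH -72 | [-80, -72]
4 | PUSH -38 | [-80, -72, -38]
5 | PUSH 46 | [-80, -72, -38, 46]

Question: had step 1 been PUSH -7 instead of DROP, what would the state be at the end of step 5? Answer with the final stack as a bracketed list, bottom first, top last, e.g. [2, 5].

(re-executing from step 1 with the substitution; state before step 1: [-6])
1 | PUSH -7 | [-6, -7]
2 | PUSH -80 | [-6, -7, -80]
3 | PUSH -72 | [-6, -7, -80, -72]
4 | PUSH -38 | [-6, -7, -80, -72, -38]
5 | PUSH 46 | [-6, -7, -80, -72, -38, 46]

[-6, -7, -80, -72, -38, 46]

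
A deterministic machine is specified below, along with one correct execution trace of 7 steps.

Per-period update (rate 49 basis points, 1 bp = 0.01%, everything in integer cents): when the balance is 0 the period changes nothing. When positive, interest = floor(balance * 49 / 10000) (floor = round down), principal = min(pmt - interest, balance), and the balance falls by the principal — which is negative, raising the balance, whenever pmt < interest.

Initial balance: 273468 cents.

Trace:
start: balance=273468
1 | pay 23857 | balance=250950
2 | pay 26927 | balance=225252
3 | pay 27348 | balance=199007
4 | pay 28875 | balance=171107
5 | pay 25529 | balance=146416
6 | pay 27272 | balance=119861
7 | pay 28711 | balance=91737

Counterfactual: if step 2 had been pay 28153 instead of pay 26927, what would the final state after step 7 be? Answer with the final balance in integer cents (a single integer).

(re-executing from step 2 with the substitution; state before step 2: balance=250950)
2 | pay 28153 | balance=224026
3 | pay 27348 | balance=197775
4 | pay 28875 | balance=169869
5 | pay 25529 | balance=145172
6 | pay 27272 | balance=118611
7 | pay 28711 | balance=90481

90481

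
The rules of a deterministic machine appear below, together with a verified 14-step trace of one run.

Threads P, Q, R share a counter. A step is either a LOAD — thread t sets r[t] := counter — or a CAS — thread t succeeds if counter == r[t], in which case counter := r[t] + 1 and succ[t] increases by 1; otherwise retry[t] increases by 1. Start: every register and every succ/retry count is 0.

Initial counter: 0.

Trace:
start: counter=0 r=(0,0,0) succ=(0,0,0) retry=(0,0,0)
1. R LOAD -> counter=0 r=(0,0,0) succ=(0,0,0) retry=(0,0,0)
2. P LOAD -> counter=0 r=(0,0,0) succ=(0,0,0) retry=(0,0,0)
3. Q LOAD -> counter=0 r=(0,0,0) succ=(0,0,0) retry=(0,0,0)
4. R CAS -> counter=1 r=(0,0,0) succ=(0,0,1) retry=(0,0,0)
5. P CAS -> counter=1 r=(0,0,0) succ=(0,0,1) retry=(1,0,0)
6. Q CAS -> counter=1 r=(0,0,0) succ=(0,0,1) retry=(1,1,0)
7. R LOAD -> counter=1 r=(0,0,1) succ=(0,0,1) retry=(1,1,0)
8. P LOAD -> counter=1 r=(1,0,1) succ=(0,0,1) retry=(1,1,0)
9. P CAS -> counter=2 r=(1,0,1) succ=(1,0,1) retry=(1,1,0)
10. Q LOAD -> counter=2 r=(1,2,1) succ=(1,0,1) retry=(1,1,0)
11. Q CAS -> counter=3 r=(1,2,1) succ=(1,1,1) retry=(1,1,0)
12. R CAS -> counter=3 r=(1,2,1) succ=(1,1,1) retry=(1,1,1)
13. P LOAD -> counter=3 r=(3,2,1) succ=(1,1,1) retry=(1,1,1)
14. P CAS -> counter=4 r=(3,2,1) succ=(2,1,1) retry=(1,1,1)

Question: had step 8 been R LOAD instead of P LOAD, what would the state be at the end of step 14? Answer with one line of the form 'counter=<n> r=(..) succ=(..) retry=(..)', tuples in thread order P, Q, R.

counter=3 r=(2,1,1) succ=(1,1,1) retry=(2,1,1)

(re-executing from step 8 with the substitution; state before step 8: counter=1 r=(0,0,1) succ=(0,0,1) retry=(1,1,0))
8. R LOAD -> counter=1 r=(0,0,1) succ=(0,0,1) retry=(1,1,0)
9. P CAS -> counter=1 r=(0,0,1) succ=(0,0,1) retry=(2,1,0)
10. Q LOAD -> counter=1 r=(0,1,1) succ=(0,0,1) retry=(2,1,0)
11. Q CAS -> counter=2 r=(0,1,1) succ=(0,1,1) retry=(2,1,0)
12. R CAS -> counter=2 r=(0,1,1) succ=(0,1,1) retry=(2,1,1)
13. P LOAD -> counter=2 r=(2,1,1) succ=(0,1,1) retry=(2,1,1)
14. P CAS -> counter=3 r=(2,1,1) succ=(1,1,1) retry=(2,1,1)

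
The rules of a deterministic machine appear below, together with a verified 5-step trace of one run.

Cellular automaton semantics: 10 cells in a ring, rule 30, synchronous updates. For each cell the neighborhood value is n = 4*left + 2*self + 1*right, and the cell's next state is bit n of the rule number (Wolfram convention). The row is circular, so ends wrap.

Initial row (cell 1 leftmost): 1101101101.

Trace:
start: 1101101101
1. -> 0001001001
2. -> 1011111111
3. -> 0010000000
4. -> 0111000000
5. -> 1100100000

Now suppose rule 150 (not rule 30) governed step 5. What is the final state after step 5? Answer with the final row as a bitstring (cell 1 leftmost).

1010100000

(re-executing step 5 under rule 150; state before step 5: 0111000000)
5. -> 1010100000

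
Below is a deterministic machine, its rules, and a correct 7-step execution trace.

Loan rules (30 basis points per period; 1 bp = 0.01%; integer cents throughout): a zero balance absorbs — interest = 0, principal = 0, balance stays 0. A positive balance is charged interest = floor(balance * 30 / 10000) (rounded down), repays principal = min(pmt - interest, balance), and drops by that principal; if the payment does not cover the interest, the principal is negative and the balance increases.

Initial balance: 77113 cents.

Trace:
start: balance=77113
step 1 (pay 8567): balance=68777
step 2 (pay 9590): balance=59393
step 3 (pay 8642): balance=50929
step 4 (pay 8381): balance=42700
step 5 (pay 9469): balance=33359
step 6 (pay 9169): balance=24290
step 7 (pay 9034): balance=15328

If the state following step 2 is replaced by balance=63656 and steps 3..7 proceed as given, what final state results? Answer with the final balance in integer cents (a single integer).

state after step 2 := balance=63656
step 3 (pay 8642): balance=55204
step 4 (pay 8381): balance=46988
step 5 (pay 9469): balance=37659
step 6 (pay 9169): balance=28602
step 7 (pay 9034): balance=19653

19653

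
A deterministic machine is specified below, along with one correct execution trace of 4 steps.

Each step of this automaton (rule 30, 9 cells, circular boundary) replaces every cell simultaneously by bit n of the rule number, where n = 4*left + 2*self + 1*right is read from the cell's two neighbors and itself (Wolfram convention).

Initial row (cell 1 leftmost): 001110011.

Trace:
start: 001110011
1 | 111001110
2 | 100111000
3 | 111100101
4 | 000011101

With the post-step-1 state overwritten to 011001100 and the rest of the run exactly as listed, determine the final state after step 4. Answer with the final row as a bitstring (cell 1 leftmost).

111110110

state after step 1 := 011001100
2 | 110111010
3 | 100100010
4 | 111110110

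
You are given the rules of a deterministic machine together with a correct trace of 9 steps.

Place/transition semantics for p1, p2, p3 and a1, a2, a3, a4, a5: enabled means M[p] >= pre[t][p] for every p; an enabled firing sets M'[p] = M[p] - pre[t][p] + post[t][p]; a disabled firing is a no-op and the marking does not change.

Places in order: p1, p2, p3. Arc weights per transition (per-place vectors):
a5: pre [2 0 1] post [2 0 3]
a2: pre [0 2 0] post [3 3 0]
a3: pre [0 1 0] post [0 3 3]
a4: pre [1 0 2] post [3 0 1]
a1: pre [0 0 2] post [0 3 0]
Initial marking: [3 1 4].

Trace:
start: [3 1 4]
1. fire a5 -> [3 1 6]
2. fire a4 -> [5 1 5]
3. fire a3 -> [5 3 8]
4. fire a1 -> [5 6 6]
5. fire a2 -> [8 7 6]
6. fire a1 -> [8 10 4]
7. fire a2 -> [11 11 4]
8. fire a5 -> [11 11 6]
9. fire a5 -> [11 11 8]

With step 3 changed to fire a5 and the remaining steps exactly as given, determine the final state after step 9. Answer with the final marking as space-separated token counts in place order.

(re-executing from step 3 with the substitution; state before step 3: [5 1 5])
3. fire a5 -> [5 1 7]
4. fire a1 -> [5 4 5]
5. fire a2 -> [8 5 5]
6. fire a1 -> [8 8 3]
7. fire a2 -> [11 9 3]
8. fire a5 -> [11 9 5]
9. fire a5 -> [11 9 7]

11 9 7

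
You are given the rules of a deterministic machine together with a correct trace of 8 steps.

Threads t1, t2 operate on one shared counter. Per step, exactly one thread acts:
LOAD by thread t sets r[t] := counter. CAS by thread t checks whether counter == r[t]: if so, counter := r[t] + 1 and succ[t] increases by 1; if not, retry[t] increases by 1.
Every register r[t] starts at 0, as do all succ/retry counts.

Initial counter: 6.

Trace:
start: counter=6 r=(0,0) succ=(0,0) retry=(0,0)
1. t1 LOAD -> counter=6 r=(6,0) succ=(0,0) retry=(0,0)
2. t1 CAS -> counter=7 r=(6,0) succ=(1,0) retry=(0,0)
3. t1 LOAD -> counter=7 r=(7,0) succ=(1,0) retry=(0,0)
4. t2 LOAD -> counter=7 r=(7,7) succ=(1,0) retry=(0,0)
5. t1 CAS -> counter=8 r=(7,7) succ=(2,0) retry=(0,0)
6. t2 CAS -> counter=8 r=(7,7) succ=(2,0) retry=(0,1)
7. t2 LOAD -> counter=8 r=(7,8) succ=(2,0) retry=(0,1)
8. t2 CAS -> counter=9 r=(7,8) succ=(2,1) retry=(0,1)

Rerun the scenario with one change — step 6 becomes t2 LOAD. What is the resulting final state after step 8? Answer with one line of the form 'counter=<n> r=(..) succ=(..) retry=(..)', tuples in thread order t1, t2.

(re-executing from step 6 with the substitution; state before step 6: counter=8 r=(7,7) succ=(2,0) retry=(0,0))
6. t2 LOAD -> counter=8 r=(7,8) succ=(2,0) retry=(0,0)
7. t2 LOAD -> counter=8 r=(7,8) succ=(2,0) retry=(0,0)
8. t2 CAS -> counter=9 r=(7,8) succ=(2,1) retry=(0,0)

counter=9 r=(7,8) succ=(2,1) retry=(0,0)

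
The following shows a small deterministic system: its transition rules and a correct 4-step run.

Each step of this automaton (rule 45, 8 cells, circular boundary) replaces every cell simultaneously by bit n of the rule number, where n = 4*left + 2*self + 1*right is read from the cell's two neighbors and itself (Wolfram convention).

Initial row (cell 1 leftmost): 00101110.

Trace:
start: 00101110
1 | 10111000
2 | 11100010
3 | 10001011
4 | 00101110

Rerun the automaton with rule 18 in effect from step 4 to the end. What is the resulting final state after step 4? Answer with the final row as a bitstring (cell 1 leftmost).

(re-executing step 4 under rule 18; state before step 4: 10001011)
4 | 01010000

01010000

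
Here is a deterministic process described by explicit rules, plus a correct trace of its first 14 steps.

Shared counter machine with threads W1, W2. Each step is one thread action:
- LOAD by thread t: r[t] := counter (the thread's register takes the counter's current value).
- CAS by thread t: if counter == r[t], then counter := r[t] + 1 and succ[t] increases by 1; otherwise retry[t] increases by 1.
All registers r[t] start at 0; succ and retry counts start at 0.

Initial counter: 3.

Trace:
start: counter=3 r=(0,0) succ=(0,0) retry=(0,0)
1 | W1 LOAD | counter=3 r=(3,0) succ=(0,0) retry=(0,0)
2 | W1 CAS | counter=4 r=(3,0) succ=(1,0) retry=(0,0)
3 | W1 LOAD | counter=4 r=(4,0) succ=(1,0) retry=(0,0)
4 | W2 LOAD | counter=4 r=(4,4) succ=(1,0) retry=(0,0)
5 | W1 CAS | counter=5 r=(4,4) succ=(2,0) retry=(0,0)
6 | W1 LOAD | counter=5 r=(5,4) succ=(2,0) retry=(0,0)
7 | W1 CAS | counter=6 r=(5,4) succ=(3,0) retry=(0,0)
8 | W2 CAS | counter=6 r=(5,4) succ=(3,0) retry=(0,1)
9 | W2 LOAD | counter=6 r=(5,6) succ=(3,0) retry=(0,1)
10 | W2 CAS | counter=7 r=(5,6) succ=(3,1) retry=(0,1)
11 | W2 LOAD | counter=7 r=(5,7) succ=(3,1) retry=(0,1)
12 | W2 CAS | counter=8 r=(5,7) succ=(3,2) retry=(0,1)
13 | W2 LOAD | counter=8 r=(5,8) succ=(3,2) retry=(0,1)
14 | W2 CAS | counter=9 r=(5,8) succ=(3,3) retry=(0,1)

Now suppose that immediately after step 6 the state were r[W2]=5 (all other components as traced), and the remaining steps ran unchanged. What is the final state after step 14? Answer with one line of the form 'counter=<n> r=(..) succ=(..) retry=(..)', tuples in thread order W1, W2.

state after step 6 := counter=5 r=(5,5) succ=(2,0) retry=(0,0)
7 | W1 CAS | counter=6 r=(5,5) succ=(3,0) retry=(0,0)
8 | W2 CAS | counter=6 r=(5,5) succ=(3,0) retry=(0,1)
9 | W2 LOAD | counter=6 r=(5,6) succ=(3,0) retry=(0,1)
10 | W2 CAS | counter=7 r=(5,6) succ=(3,1) retry=(0,1)
11 | W2 LOAD | counter=7 r=(5,7) succ=(3,1) retry=(0,1)
12 | W2 CAS | counter=8 r=(5,7) succ=(3,2) retry=(0,1)
13 | W2 LOAD | counter=8 r=(5,8) succ=(3,2) retry=(0,1)
14 | W2 CAS | counter=9 r=(5,8) succ=(3,3) retry=(0,1)

counter=9 r=(5,8) succ=(3,3) retry=(0,1)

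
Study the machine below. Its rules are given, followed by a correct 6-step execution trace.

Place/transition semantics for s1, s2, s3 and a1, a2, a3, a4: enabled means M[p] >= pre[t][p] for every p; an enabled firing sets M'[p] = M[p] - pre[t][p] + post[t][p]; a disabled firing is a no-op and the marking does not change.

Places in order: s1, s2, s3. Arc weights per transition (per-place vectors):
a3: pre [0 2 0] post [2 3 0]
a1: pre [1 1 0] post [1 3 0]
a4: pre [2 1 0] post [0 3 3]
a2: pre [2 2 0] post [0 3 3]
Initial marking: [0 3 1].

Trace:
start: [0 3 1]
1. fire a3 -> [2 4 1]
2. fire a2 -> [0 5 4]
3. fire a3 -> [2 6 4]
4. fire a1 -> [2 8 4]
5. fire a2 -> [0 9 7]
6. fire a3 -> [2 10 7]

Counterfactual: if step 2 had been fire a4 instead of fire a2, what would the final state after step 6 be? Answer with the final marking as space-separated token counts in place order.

2 11 7

(re-executing from step 2 with the substitution; state before step 2: [2 4 1])
2. fire a4 -> [0 6 4]
3. fire a3 -> [2 7 4]
4. fire a1 -> [2 9 4]
5. fire a2 -> [0 10 7]
6. fire a3 -> [2 11 7]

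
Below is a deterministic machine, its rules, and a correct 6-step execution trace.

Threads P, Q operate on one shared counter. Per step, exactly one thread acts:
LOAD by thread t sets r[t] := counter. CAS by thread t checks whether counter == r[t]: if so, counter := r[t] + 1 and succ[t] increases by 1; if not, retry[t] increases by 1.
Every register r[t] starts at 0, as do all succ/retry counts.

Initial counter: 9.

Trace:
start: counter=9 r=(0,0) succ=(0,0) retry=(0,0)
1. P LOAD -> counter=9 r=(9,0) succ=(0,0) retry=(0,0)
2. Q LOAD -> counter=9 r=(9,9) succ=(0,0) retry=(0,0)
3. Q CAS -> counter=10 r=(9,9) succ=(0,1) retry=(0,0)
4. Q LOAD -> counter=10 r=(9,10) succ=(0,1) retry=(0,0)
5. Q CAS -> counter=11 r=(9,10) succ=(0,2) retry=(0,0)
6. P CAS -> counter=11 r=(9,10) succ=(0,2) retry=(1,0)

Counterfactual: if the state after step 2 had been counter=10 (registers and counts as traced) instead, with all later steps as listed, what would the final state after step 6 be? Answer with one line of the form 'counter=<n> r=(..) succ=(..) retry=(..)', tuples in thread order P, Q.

state after step 2 := counter=10 r=(9,9) succ=(0,0) retry=(0,0)
3. Q CAS -> counter=10 r=(9,9) succ=(0,0) retry=(0,1)
4. Q LOAD -> counter=10 r=(9,10) succ=(0,0) retry=(0,1)
5. Q CAS -> counter=11 r=(9,10) succ=(0,1) retry=(0,1)
6. P CAS -> counter=11 r=(9,10) succ=(0,1) retry=(1,1)

counter=11 r=(9,10) succ=(0,1) retry=(1,1)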